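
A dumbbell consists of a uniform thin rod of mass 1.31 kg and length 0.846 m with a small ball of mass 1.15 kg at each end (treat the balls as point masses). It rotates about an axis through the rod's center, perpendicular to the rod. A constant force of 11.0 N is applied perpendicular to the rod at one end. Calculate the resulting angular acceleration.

α ≈ 9.50 rad/s²

I_rod = (1/12)ML² = (1/12)(1.31)(0.846)² = 0.07813 kg·m².
I_balls = 2·m·(L/2)² = 2(1.15)(0.4230)² = 0.4115 kg·m².
Total I = 0.4897 kg·m².
τ = F·(L/2) = (11.0)(0.423) = 4.653 N·m.
α = τ/I = 4.653/0.4897 = 9.502 rad/s².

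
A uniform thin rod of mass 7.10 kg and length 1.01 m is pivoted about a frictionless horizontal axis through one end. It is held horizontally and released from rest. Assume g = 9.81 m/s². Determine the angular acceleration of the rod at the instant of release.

About the pivot, I = (1/3)ML² = (1/3)(7.10)(1.01)² = 2.414 kg·m².
The weight acts at the center, a distance L/2 = 0.5050 m from the pivot; τ = Mg(L/2) = 35.17 N·m.
α = τ/I = 35.17/2.414 = 14.57 rad/s².

α ≈ 14.6 rad/s²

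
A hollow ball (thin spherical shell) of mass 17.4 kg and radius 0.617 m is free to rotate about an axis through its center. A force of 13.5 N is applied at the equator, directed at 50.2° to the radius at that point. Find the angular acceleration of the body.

I = (2/3)MR² = (2/3)(17.4)(0.617)² = 4.416 kg·m².
Only the tangential component produces torque: τ = F R sinθ = (13.5)(0.617) sin 50.2° = 6.399 N·m.
Newton's second law for rotation, τ = Iα, gives α = τ/I = 6.399/4.416 = 1.449 rad/s².

α ≈ 1.45 rad/s²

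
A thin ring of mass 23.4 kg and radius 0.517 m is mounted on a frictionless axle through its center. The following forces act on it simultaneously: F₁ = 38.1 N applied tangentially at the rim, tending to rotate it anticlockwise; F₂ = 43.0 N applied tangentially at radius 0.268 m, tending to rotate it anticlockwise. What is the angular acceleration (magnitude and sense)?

α ≈ 4.99 rad/s², anticlockwise

I = MR² = (23.4)(0.517)² = 6.255 kg·m².
Taking anticlockwise as positive: τ₁ = +(38.1)(0.517) = +19.70 N·m; τ₂ = +(43.0)(0.268) = +11.52 N·m.
Net torque τ = 31.22 N·m.
α = τ/I = 31.22/6.255 = 4.992 rad/s².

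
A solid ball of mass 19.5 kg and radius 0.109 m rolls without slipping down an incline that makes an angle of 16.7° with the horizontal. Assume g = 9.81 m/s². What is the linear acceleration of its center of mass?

a ≈ 2.01 m/s²

Translation along the incline: Mg sinθ − f = Ma.
Rotation about the center: fR = Iα with I = (2/5)MR². No-slip gives a = αR, so f = (I/R²)a = (2/5)M a.
Substituting: Mg sinθ = (1 + 0.4000)Ma, so a = g sinθ/(1 + 0.4000) = (9.81) sin 16.7° / 1.400 = 2.014 m/s².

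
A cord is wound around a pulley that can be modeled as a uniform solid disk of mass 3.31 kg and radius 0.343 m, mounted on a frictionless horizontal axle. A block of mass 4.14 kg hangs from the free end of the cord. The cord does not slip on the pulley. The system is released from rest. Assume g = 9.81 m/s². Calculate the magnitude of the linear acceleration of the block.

I = ½MR² = (1/2)(3.31)(0.343)² = 0.1947 kg·m².
Block: mg − T = ma. Pulley: TR = Iα. No-slip: a = αR, so T = (I/R²)a = 1.655·a.
Then mg = (m + 1.655)a, so a = (4.14)(9.81)/(4.14 + 1.655) = 7.008 m/s².

a ≈ 7.01 m/s²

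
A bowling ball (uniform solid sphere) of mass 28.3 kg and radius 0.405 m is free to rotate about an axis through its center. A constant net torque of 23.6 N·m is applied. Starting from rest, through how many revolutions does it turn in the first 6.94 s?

I = (2/5)MR² = (2/5)(28.3)(0.405)² = 1.857 kg·m².
α = τ/I = 23.6/1.857 = 12.71 rad/s².
θ = ½αt² = ½(12.71)(6.94)² = 306.1 rad.
Revolutions = θ/(2π) = 48.72.

≈ 48.7 revolutions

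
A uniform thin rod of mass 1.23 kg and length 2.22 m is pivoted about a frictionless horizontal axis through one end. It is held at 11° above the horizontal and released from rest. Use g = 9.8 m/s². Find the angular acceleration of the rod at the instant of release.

About the pivot, I = (1/3)ML² = (1/3)(1.23)(2.22)² = 2.021 kg·m².
The weight acts at the center, a distance L/2 = 1.110 m from the pivot; τ = Mg(L/2) cos 11° = 13.13 N·m.
α = τ/I = 13.13/2.021 = 6.500 rad/s².

α ≈ 6.50 rad/s²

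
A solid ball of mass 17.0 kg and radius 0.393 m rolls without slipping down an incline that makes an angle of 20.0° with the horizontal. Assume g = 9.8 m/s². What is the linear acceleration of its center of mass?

a ≈ 2.39 m/s²

Translation along the incline: Mg sinθ − f = Ma.
Rotation about the center: fR = Iα with I = (2/5)MR². No-slip gives a = αR, so f = (I/R²)a = (2/5)M a.
Substituting: Mg sinθ = (1 + 0.4000)Ma, so a = g sinθ/(1 + 0.4000) = (9.8) sin 20.0° / 1.400 = 2.394 m/s².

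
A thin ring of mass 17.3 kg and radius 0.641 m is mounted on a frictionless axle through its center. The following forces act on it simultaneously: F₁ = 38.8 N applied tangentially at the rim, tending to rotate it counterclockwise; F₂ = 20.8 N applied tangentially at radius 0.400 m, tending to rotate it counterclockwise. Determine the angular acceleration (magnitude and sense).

I = MR² = (17.3)(0.641)² = 7.108 kg·m².
Taking counterclockwise as positive: τ₁ = +(38.8)(0.641) = +24.87 N·m; τ₂ = +(20.8)(0.400) = +8.320 N·m.
Net torque τ = 33.19 N·m.
α = τ/I = 33.19/7.108 = 4.669 rad/s².

α ≈ 4.67 rad/s², counterclockwise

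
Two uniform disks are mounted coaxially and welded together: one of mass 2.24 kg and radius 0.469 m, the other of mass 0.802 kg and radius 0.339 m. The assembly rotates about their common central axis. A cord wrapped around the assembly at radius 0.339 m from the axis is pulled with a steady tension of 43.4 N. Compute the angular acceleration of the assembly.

I = ½M₁R₁² + ½M₂R₂² = ½(2.24)(0.469)² + ½(0.802)(0.339)² = 0.2924 kg·m².
τ = F r = (43.4)(0.339) = 14.71 N·m.
α = τ/I = 14.71/0.2924 = 50.31 rad/s².

α ≈ 50.3 rad/s²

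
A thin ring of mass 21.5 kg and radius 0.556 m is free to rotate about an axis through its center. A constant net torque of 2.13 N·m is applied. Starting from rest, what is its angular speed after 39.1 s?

I = MR² = (21.5)(0.556)² = 6.646 kg·m².
α = τ/I = 2.13/6.646 = 0.3205 rad/s².
ω = ω₀ + αt = 0 + (0.3205)(39.1) = 12.53 rad/s.

ω ≈ 12.5 rad/s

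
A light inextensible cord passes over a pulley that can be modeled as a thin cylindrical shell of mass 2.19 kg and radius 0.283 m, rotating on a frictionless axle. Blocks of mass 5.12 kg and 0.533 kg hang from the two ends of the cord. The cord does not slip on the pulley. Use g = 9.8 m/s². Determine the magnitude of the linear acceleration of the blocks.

I = MR² = (2.19)(0.283)² = 0.1754 kg·m².
Heavier block: m₁g − T₁ = m₁a. Lighter block: T₂ − m₂g = m₂a.
Pulley: (T₁ − T₂)R = Iα = I(a/R), so T₁ − T₂ = (I/R²)a = 1·M_p a = 2.190·a.
Adding the three: (m₁ − m₂)g = (m₁ + m₂ + 2.190)a, so a = (5.12 − 0.533)(9.8)/(5.12 + 0.533 + 2.190) = 5.732 m/s².

a ≈ 5.73 m/s²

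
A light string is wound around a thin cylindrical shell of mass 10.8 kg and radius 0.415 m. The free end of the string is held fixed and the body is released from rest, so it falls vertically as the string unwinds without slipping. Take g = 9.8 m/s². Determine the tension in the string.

T ≈ 52.9 N

Translation: Mg − T = Ma. Rotation about the center: TR = Iα with I = MR².
With a = αR: T = (I/R²)a = M a, so Mg = (1 + 1.000)Ma.
a = g/(1 + 1.000) = 9.8/2.000 = 4.900 m/s².
T = 1.000·M·a = (1.000)(10.8)(4.900) = 52.92 N.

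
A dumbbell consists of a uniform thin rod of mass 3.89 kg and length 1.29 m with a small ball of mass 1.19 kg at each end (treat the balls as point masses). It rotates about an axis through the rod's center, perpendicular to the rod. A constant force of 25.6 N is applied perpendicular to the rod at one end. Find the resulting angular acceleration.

α ≈ 10.8 rad/s²

I_rod = (1/12)ML² = (1/12)(3.89)(1.29)² = 0.5394 kg·m².
I_balls = 2·m·(L/2)² = 2(1.19)(0.6450)² = 0.9901 kg·m².
Total I = 1.530 kg·m².
τ = F·(L/2) = (25.6)(0.645) = 16.51 N·m.
α = τ/I = 16.51/1.530 = 10.80 rad/s².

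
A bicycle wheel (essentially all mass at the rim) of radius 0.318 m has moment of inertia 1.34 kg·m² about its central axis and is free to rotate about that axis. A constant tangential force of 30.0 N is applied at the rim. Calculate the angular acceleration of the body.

α ≈ 7.12 rad/s²

τ = F R = (30.0)(0.318) = 9.540 N·m.
From τ = Iα: α = 9.540/1.340 = 7.119 rad/s².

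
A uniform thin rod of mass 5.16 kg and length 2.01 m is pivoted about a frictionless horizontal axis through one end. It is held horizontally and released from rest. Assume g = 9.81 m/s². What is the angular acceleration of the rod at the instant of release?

About the pivot, I = (1/3)ML² = (1/3)(5.16)(2.01)² = 6.949 kg·m².
The weight acts at the center, a distance L/2 = 1.005 m from the pivot; τ = Mg(L/2) = 50.87 N·m.
α = τ/I = 50.87/6.949 = 7.321 rad/s².
(Equivalently α = (3g/(2L)) = 7.321 rad/s².)

α ≈ 7.32 rad/s²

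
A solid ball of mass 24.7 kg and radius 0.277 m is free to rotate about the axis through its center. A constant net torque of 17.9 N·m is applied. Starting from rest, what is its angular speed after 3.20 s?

I = (2/5)MR² = (2/5)(24.7)(0.277)² = 0.7581 kg·m².
α = τ/I = 17.9/0.7581 = 23.61 rad/s².
ω = ω₀ + αt = 0 + (23.61)(3.20) = 75.56 rad/s.

ω ≈ 75.6 rad/s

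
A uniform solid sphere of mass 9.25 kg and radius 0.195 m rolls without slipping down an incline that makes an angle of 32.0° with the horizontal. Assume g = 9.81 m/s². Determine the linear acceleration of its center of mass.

a ≈ 3.71 m/s²

Translation along the incline: Mg sinθ − f = Ma.
Rotation about the center: fR = Iα with I = (2/5)MR². No-slip gives a = αR, so f = (I/R²)a = (2/5)M a.
Substituting: Mg sinθ = (1 + 0.4000)Ma, so a = g sinθ/(1 + 0.4000) = (9.81) sin 32.0° / 1.400 = 3.713 m/s².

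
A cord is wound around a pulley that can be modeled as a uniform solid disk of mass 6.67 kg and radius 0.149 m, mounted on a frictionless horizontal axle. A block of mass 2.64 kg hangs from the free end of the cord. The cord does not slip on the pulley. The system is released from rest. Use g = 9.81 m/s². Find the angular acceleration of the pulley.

I = ½MR² = (1/2)(6.67)(0.149)² = 0.07404 kg·m².
Block: mg − T = ma. Pulley: TR = Iα. No-slip: a = αR, so T = (I/R²)a = 3.335·a.
Then mg = (m + 3.335)a, so a = (2.64)(9.81)/(2.64 + 3.335) = 4.334 m/s².
α = a/R = 4.334/0.149 = 29.09 rad/s².

α ≈ 29.1 rad/s²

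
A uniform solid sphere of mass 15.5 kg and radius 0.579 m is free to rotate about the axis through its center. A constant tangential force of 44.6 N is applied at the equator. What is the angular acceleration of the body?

α ≈ 12.4 rad/s²

I = (2/5)MR² = (2/5)(15.5)(0.579)² = 2.078 kg·m².
τ = F R = (44.6)(0.579) = 25.82 N·m.
Newton's second law for rotation, τ = Iα, gives α = τ/I = 25.82/2.078 = 12.42 rad/s².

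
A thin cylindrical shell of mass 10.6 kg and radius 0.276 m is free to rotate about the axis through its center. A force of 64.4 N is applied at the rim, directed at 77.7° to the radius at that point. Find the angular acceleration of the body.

α ≈ 21.5 rad/s²

I = MR² = (10.6)(0.276)² = 0.8075 kg·m².
Only the tangential component produces torque: τ = F R sinθ = (64.4)(0.276) sin 77.7° = 17.37 N·m.
Newton's second law for rotation, τ = Iα, gives α = τ/I = 17.37/0.8075 = 21.51 rad/s².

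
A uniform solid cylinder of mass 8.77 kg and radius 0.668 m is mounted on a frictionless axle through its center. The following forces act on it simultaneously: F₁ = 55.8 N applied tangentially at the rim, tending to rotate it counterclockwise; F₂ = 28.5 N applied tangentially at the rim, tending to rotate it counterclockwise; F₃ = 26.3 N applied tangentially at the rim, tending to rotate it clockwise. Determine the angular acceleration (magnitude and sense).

I = ½MR² = (1/2)(8.77)(0.668)² = 1.957 kg·m².
Taking counterclockwise as positive: τ₁ = +(55.8)(0.668) = +37.27 N·m; τ₂ = +(28.5)(0.668) = +19.04 N·m; τ₃ = −(26.3)(0.668) = −17.57 N·m.
Net torque τ = 38.74 N·m.
α = τ/I = 38.74/1.957 = 19.80 rad/s².

α ≈ 19.8 rad/s², counterclockwise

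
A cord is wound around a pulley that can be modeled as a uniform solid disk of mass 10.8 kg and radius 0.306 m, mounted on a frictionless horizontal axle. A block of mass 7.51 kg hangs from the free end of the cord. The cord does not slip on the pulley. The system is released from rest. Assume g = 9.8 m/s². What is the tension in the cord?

I = ½MR² = (1/2)(10.8)(0.306)² = 0.5056 kg·m².
Block: mg − T = ma. Pulley: TR = Iα. No-slip: a = αR, so T = (I/R²)a = 5.400·a.
Then mg = (m + 5.400)a, so a = (7.51)(9.8)/(7.51 + 5.400) = 5.701 m/s².
T = 5.400·a = 30.78 N.

T ≈ 30.8 N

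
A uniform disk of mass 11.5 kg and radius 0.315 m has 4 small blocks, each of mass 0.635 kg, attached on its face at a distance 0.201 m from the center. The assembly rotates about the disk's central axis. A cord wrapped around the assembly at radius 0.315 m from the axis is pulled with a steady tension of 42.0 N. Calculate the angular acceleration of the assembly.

I_disk = ½MR² = ½(11.5)(0.315)² = 0.5705 kg·m².
I_blocks = 4·m·r² = 4(0.635)(0.201)² = 0.1026 kg·m².
Total I = 0.6732 kg·m².
τ = F r = (42.0)(0.315) = 13.23 N·m.
α = τ/I = 13.23/0.6732 = 19.65 rad/s².

α ≈ 19.7 rad/s²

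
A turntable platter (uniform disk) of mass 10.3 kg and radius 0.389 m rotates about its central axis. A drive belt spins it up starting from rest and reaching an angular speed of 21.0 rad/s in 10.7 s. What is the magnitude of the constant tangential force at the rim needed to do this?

F ≈ 3.93 N

I = ½MR² = (1/2)(10.3)(0.389)² = 0.7793 kg·m².
α = Δω/Δt = (21.0 − 0)/10.7 = 1.963 rad/s².
The required torque is τ = Iα = (0.7793)(1.963) = 1.529 N·m.
A tangential force at the rim gives τ = FR, so F = τ/R = 1.529/0.389 = 3.932 N.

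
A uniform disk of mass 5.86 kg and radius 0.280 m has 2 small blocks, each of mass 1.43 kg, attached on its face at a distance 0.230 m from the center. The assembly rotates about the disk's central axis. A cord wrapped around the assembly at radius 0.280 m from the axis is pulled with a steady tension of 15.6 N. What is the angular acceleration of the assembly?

α ≈ 11.5 rad/s²

I_disk = ½MR² = ½(5.86)(0.280)² = 0.2297 kg·m².
I_blocks = 2·m·r² = 2(1.43)(0.230)² = 0.1513 kg·m².
Total I = 0.3810 kg·m².
τ = F r = (15.6)(0.280) = 4.368 N·m.
α = τ/I = 4.368/0.3810 = 11.46 rad/s².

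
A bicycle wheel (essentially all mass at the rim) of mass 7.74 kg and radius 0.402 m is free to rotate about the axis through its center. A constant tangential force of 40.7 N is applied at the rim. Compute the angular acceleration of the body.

α ≈ 13.1 rad/s²

I = MR² = (7.74)(0.402)² = 1.251 kg·m².
τ = F R = (40.7)(0.402) = 16.36 N·m.
Newton's second law for rotation, τ = Iα, gives α = τ/I = 16.36/1.251 = 13.08 rad/s².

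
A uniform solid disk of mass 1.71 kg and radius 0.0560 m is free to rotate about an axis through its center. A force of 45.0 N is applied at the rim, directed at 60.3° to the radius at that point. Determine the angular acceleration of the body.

I = ½MR² = (1/2)(1.71)(0.0560)² = 0.002681 kg·m².
Only the tangential component produces torque: τ = F R sinθ = (45.0)(0.0560) sin 60.3° = 2.189 N·m.
From τ = Iα: α = 2.189/0.002681 = 816.4 rad/s².

α ≈ 816 rad/s²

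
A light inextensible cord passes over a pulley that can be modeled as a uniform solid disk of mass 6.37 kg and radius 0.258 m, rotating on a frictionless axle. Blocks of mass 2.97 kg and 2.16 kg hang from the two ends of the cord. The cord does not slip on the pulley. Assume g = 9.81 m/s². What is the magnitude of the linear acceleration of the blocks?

I = ½MR² = (1/2)(6.37)(0.258)² = 0.2120 kg·m².
Heavier block: m₁g − T₁ = m₁a. Lighter block: T₂ − m₂g = m₂a.
Pulley: (T₁ − T₂)R = Iα = I(a/R), so T₁ − T₂ = (I/R²)a = (1/2)M_p a = 3.185·a.
Adding the three: (m₁ − m₂)g = (m₁ + m₂ + 3.185)a, so a = (2.97 − 2.16)(9.81)/(2.97 + 2.16 + 3.185) = 0.9556 m/s².

a ≈ 0.956 m/s²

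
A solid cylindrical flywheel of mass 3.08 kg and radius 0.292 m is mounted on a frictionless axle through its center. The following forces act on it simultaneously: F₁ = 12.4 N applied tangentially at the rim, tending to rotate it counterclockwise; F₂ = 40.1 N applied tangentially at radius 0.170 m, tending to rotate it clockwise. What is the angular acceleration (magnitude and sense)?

α ≈ 24.3 rad/s², clockwise

I = ½MR² = (1/2)(3.08)(0.292)² = 0.1313 kg·m².
Taking counterclockwise as positive: τ₁ = +(12.4)(0.292) = +3.621 N·m; τ₂ = −(40.1)(0.170) = −6.817 N·m.
Net torque τ = -3.196 N·m.
α = τ/I = -3.196/0.1313 = -24.34 rad/s².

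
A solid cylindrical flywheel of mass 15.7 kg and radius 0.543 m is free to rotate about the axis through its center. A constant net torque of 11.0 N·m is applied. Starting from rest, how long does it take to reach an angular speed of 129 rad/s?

I = ½MR² = (1/2)(15.7)(0.543)² = 2.315 kg·m².
α = τ/I = 11.0/2.315 = 4.753 rad/s².
ω = αt ⇒ t = ω/α = 129/4.753 = 27.14 s.

t ≈ 27.1 s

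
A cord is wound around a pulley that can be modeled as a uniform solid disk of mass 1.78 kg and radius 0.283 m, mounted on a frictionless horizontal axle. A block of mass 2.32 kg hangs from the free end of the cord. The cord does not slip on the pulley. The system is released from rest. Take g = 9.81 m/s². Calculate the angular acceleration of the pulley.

α ≈ 25.1 rad/s²

I = ½MR² = (1/2)(1.78)(0.283)² = 0.07128 kg·m².
Block: mg − T = ma. Pulley: TR = Iα. No-slip: a = αR, so T = (I/R²)a = 0.8900·a.
Then mg = (m + 0.8900)a, so a = (2.32)(9.81)/(2.32 + 0.8900) = 7.090 m/s².
α = a/R = 7.090/0.283 = 25.05 rad/s².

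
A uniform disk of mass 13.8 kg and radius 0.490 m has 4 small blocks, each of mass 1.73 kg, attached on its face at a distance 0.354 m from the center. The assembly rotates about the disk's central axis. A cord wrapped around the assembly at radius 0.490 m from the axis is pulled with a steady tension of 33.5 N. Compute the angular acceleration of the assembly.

I_disk = ½MR² = ½(13.8)(0.490)² = 1.657 kg·m².
I_blocks = 4·m·r² = 4(1.73)(0.354)² = 0.8672 kg·m².
Total I = 2.524 kg·m².
τ = F r = (33.5)(0.490) = 16.41 N·m.
α = τ/I = 16.41/2.524 = 6.504 rad/s².

α ≈ 6.50 rad/s²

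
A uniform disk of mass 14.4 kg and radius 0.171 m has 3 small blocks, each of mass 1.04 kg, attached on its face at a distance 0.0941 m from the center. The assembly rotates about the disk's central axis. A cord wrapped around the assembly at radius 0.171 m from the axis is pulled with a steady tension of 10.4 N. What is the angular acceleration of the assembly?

α ≈ 7.47 rad/s²

I_disk = ½MR² = ½(14.4)(0.171)² = 0.2105 kg·m².
I_blocks = 3·m·r² = 3(1.04)(0.0941)² = 0.02763 kg·m².
Total I = 0.2382 kg·m².
τ = F r = (10.4)(0.171) = 1.778 N·m.
α = τ/I = 1.778/0.2382 = 7.467 rad/s².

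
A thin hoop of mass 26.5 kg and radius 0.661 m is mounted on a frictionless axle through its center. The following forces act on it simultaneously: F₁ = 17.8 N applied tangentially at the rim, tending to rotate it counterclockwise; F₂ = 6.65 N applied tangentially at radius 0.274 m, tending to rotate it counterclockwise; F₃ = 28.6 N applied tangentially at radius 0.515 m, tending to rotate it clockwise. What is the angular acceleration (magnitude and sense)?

I = MR² = (26.5)(0.661)² = 11.58 kg·m².
Taking counterclockwise as positive: τ₁ = +(17.8)(0.661) = +11.77 N·m; τ₂ = +(6.65)(0.274) = +1.822 N·m; τ₃ = −(28.6)(0.515) = −14.73 N·m.
Net torque τ = -1.141 N·m.
α = τ/I = -1.141/11.58 = -0.09855 rad/s².

α ≈ 0.0986 rad/s², clockwise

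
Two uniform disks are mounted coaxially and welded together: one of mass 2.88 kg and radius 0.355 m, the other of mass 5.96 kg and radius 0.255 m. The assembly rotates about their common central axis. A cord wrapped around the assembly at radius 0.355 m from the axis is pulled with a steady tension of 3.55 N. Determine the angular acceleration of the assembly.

α ≈ 3.36 rad/s²

I = ½M₁R₁² + ½M₂R₂² = ½(2.88)(0.355)² + ½(5.96)(0.255)² = 0.3753 kg·m².
τ = F r = (3.55)(0.355) = 1.260 N·m.
α = τ/I = 1.260/0.3753 = 3.358 rad/s².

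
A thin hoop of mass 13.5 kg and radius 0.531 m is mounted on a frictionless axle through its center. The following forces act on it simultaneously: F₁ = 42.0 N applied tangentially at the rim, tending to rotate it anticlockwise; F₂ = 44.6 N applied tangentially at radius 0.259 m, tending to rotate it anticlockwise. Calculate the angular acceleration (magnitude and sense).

I = MR² = (13.5)(0.531)² = 3.806 kg·m².
Taking anticlockwise as positive: τ₁ = +(42.0)(0.531) = +22.30 N·m; τ₂ = +(44.6)(0.259) = +11.55 N·m.
Net torque τ = 33.85 N·m.
α = τ/I = 33.85/3.806 = 8.894 rad/s².

α ≈ 8.89 rad/s², anticlockwise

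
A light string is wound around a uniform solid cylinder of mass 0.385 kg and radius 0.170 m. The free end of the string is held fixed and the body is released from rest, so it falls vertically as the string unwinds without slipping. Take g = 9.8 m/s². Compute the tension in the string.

Translation: Mg − T = Ma. Rotation about the center: TR = Iα with I = ½MR².
With a = αR: T = (I/R²)a = (1/2)M a, so Mg = (1 + 0.5000)Ma.
a = g/(1 + 0.5000) = 9.8/1.500 = 6.533 m/s².
T = 0.5000·M·a = (0.5000)(0.385)(6.533) = 1.258 N.

T ≈ 1.26 N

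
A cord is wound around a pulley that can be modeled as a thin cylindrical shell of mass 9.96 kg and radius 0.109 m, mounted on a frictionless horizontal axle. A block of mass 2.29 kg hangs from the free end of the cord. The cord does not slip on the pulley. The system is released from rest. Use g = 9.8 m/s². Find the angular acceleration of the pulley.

I = MR² = (9.96)(0.109)² = 0.1183 kg·m².
Block: mg − T = ma. Pulley: TR = Iα. No-slip: a = αR, so T = (I/R²)a = 9.960·a.
Then mg = (m + 9.960)a, so a = (2.29)(9.8)/(2.29 + 9.960) = 1.832 m/s².
α = a/R = 1.832/0.109 = 16.81 rad/s².

α ≈ 16.8 rad/s²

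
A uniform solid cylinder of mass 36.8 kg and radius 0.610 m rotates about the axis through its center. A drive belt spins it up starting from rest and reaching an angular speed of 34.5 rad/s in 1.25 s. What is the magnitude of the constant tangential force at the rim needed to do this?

F ≈ 310 N

I = ½MR² = (1/2)(36.8)(0.610)² = 6.847 kg·m².
α = Δω/Δt = (34.5 − 0)/1.25 = 27.60 rad/s².
The required torque is τ = Iα = (6.847)(27.60) = 189.0 N·m.
A tangential force at the rim gives τ = FR, so F = τ/R = 189.0/0.610 = 309.8 N.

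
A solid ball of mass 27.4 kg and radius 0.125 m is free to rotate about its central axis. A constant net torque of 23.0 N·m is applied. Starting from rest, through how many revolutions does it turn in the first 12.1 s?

I = (2/5)MR² = (2/5)(27.4)(0.125)² = 0.1713 kg·m².
α = τ/I = 23.0/0.1713 = 134.3 rad/s².
θ = ½αt² = ½(134.3)(12.1)² = 9832 rad.
Revolutions = θ/(2π) = 1565.

≈ 1560 revolutions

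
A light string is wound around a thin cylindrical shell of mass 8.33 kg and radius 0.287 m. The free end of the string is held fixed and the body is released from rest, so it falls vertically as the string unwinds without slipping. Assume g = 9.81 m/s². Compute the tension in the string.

T ≈ 40.9 N

Translation: Mg − T = Ma. Rotation about the center: TR = Iα with I = MR².
With a = αR: T = (I/R²)a = M a, so Mg = (1 + 1.000)Ma.
a = g/(1 + 1.000) = 9.81/2.000 = 4.905 m/s².
T = 1.000·M·a = (1.000)(8.33)(4.905) = 40.86 N.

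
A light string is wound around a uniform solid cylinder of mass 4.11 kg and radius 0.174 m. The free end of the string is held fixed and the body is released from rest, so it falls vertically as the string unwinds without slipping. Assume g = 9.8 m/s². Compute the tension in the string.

T ≈ 13.4 N

Translation: Mg − T = Ma. Rotation about the center: TR = Iα with I = ½MR².
With a = αR: T = (I/R²)a = (1/2)M a, so Mg = (1 + 0.5000)Ma.
a = g/(1 + 0.5000) = 9.8/1.500 = 6.533 m/s².
T = 0.5000·M·a = (0.5000)(4.11)(6.533) = 13.43 N.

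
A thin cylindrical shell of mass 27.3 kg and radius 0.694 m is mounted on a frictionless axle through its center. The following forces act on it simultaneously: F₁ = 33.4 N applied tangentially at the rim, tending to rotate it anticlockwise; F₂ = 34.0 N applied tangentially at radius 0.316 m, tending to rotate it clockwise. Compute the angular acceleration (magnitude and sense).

α ≈ 0.946 rad/s², anticlockwise

I = MR² = (27.3)(0.694)² = 13.15 kg·m².
Taking anticlockwise as positive: τ₁ = +(33.4)(0.694) = +23.18 N·m; τ₂ = −(34.0)(0.316) = −10.74 N·m.
Net torque τ = 12.44 N·m.
α = τ/I = 12.44/13.15 = 0.9458 rad/s².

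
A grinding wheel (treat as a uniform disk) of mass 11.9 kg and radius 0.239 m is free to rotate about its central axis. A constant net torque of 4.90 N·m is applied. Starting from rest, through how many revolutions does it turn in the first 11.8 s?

≈ 160 revolutions

I = ½MR² = (1/2)(11.9)(0.239)² = 0.3399 kg·m².
α = τ/I = 4.90/0.3399 = 14.42 rad/s².
θ = ½αt² = ½(14.42)(11.8)² = 1004 rad.
Revolutions = θ/(2π) = 159.7.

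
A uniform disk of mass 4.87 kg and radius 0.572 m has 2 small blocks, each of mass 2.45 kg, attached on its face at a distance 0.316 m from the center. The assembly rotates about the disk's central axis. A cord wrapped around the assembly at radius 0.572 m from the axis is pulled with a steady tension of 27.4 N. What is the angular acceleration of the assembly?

α ≈ 12.2 rad/s²

I_disk = ½MR² = ½(4.87)(0.572)² = 0.7967 kg·m².
I_blocks = 2·m·r² = 2(2.45)(0.316)² = 0.4893 kg·m².
Total I = 1.286 kg·m².
τ = F r = (27.4)(0.572) = 15.67 N·m.
α = τ/I = 15.67/1.286 = 12.19 rad/s².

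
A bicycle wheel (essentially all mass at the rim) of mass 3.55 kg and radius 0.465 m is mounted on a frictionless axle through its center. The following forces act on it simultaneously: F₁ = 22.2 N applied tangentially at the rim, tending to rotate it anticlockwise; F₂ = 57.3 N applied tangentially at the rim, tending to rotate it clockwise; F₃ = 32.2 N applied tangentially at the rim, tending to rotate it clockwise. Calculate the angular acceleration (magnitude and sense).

I = MR² = (3.55)(0.465)² = 0.7676 kg·m².
Taking anticlockwise as positive: τ₁ = +(22.2)(0.465) = +10.32 N·m; τ₂ = −(57.3)(0.465) = −26.64 N·m; τ₃ = −(32.2)(0.465) = −14.97 N·m.
Net torque τ = -31.29 N·m.
α = τ/I = -31.29/0.7676 = -40.77 rad/s².

α ≈ 40.8 rad/s², clockwise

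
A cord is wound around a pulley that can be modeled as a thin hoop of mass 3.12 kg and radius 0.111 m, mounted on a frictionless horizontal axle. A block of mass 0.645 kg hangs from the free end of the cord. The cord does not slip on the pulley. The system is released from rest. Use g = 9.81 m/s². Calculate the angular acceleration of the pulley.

I = MR² = (3.12)(0.111)² = 0.03844 kg·m².
Block: mg − T = ma. Pulley: TR = Iα. No-slip: a = αR, so T = (I/R²)a = 3.120·a.
Then mg = (m + 3.120)a, so a = (0.645)(9.81)/(0.645 + 3.120) = 1.681 m/s².
α = a/R = 1.681/0.111 = 15.14 rad/s².

α ≈ 15.1 rad/s²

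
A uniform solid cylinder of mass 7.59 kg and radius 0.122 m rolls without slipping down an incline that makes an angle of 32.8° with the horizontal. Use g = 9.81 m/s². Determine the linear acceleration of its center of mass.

Translation along the incline: Mg sinθ − f = Ma.
Rotation about the center: fR = Iα with I = ½MR². No-slip gives a = αR, so f = (I/R²)a = (1/2)M a.
Substituting: Mg sinθ = (1 + 0.5000)Ma, so a = g sinθ/(1 + 0.5000) = (9.81) sin 32.8° / 1.500 = 3.543 m/s².

a ≈ 3.54 m/s²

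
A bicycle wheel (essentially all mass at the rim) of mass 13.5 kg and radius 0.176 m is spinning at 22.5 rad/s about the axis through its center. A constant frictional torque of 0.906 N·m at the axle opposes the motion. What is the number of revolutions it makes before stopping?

≈ 18.6 revolutions

I = MR² = (13.5)(0.176)² = 0.4182 kg·m².
The net torque has magnitude 0.906 N·m, opposing ω.
|α| = τ/I = 0.9060/0.4182 = 2.167 rad/s² (deceleration).
ω² = ω₀² − 2|α|θ with ω = 0 ⇒ θ = ω₀²/(2|α|) = 116.8 rad = 18.59 rev.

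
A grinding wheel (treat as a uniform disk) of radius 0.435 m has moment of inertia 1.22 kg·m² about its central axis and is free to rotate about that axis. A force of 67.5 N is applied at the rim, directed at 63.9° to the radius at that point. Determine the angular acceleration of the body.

α ≈ 21.6 rad/s²

Only the tangential component produces torque: τ = F R sinθ = (67.5)(0.435) sin 63.9° = 26.37 N·m.
From τ = Iα: α = 26.37/1.220 = 21.61 rad/s².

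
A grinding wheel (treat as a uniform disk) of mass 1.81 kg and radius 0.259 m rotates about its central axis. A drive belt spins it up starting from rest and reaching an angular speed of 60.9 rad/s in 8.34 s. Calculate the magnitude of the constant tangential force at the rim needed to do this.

F ≈ 1.71 N

I = ½MR² = (1/2)(1.81)(0.259)² = 0.06071 kg·m².
α = Δω/Δt = (60.9 − 0)/8.34 = 7.302 rad/s².
The required torque is τ = Iα = (0.06071)(7.302) = 0.4433 N·m.
A tangential force at the rim gives τ = FR, so F = τ/R = 0.4433/0.259 = 1.712 N.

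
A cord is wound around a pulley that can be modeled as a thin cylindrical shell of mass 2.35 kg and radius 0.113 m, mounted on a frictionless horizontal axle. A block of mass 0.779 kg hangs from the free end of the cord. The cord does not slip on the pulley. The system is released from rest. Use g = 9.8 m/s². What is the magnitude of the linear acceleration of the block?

a ≈ 2.44 m/s²

I = MR² = (2.35)(0.113)² = 0.03001 kg·m².
Block: mg − T = ma. Pulley: TR = Iα. No-slip: a = αR, so T = (I/R²)a = 2.350·a.
Then mg = (m + 2.350)a, so a = (0.779)(9.8)/(0.779 + 2.350) = 2.440 m/s².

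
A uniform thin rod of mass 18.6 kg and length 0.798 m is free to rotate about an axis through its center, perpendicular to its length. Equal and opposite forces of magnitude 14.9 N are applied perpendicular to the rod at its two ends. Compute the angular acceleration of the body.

I = (1/12)ML² = (1/12)(18.6)(0.798)² = 0.9870 kg·m².
The couple gives τ = F·(L/2) + F·(L/2) = F L = (14.9)(0.798) = 11.89 N·m.
Newton's second law for rotation, τ = Iα, gives α = τ/I = 11.89/0.9870 = 12.05 rad/s².

α ≈ 12.0 rad/s²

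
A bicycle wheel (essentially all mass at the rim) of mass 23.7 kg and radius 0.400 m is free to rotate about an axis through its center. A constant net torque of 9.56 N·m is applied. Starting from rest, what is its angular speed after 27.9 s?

I = MR² = (23.7)(0.400)² = 3.792 kg·m².
α = τ/I = 9.56/3.792 = 2.521 rad/s².
ω = ω₀ + αt = 0 + (2.521)(27.9) = 70.34 rad/s.

ω ≈ 70.3 rad/s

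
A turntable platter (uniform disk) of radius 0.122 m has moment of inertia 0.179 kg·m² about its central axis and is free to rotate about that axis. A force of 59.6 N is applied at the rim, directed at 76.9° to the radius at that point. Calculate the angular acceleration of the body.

Only the tangential component produces torque: τ = F R sinθ = (59.6)(0.122) sin 76.9° = 7.082 N·m.
From τ = Iα: α = 7.082/0.1790 = 39.56 rad/s².

α ≈ 39.6 rad/s²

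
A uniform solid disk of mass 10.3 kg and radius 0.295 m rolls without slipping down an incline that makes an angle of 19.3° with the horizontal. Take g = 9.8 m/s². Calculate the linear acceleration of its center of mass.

Translation along the incline: Mg sinθ − f = Ma.
Rotation about the center: fR = Iα with I = ½MR². No-slip gives a = αR, so f = (I/R²)a = (1/2)M a.
Substituting: Mg sinθ = (1 + 0.5000)Ma, so a = g sinθ/(1 + 0.5000) = (9.8) sin 19.3° / 1.500 = 2.159 m/s².

a ≈ 2.16 m/s²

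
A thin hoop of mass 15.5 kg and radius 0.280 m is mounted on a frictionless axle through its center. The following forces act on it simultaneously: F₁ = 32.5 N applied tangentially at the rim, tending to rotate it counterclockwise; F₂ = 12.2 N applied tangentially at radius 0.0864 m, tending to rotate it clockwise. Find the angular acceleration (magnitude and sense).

α ≈ 6.62 rad/s², counterclockwise

I = MR² = (15.5)(0.280)² = 1.215 kg·m².
Taking counterclockwise as positive: τ₁ = +(32.5)(0.280) = +9.100 N·m; τ₂ = −(12.2)(0.0864) = −1.054 N·m.
Net torque τ = 8.046 N·m.
α = τ/I = 8.046/1.215 = 6.621 rad/s².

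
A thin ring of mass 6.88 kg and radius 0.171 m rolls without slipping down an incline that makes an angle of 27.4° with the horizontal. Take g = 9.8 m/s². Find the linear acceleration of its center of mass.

a ≈ 2.25 m/s²

Translation along the incline: Mg sinθ − f = Ma.
Rotation about the center: fR = Iα with I = MR². No-slip gives a = αR, so f = (I/R²)a = M a.
Substituting: Mg sinθ = (1 + 1.000)Ma, so a = g sinθ/(1 + 1.000) = (9.8) sin 27.4° / 2.000 = 2.255 m/s².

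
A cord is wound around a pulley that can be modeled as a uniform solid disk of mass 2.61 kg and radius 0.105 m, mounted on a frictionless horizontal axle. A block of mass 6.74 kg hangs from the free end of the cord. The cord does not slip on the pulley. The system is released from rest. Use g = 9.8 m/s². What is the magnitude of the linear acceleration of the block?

I = ½MR² = (1/2)(2.61)(0.105)² = 0.01439 kg·m².
Block: mg − T = ma. Pulley: TR = Iα. No-slip: a = αR, so T = (I/R²)a = 1.305·a.
Then mg = (m + 1.305)a, so a = (6.74)(9.8)/(6.74 + 1.305) = 8.210 m/s².

a ≈ 8.21 m/s²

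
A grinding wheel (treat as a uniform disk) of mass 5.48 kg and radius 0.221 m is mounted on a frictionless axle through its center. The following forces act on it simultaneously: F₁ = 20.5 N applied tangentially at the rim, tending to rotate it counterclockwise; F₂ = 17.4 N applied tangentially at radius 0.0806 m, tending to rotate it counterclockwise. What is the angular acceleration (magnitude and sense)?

α ≈ 44.3 rad/s², counterclockwise

I = ½MR² = (1/2)(5.48)(0.221)² = 0.1338 kg·m².
Taking counterclockwise as positive: τ₁ = +(20.5)(0.221) = +4.530 N·m; τ₂ = +(17.4)(0.0806) = +1.402 N·m.
Net torque τ = 5.933 N·m.
α = τ/I = 5.933/0.1338 = 44.33 rad/s².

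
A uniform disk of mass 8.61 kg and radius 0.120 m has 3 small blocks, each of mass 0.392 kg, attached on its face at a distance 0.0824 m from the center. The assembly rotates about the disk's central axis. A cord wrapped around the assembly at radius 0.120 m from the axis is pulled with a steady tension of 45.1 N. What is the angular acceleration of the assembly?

α ≈ 77.3 rad/s²

I_disk = ½MR² = ½(8.61)(0.120)² = 0.06199 kg·m².
I_blocks = 3·m·r² = 3(0.392)(0.0824)² = 0.007985 kg·m².
Total I = 0.06998 kg·m².
τ = F r = (45.1)(0.120) = 5.412 N·m.
α = τ/I = 5.412/0.06998 = 77.34 rad/s².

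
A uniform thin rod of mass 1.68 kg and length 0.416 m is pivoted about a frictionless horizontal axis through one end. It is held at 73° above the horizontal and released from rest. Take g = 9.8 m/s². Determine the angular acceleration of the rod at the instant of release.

About the pivot, I = (1/3)ML² = (1/3)(1.68)(0.416)² = 0.09691 kg·m².
The weight acts at the center, a distance L/2 = 0.2080 m from the pivot; τ = Mg(L/2) cos 73° = 1.001 N·m.
α = τ/I = 1.001/0.09691 = 10.33 rad/s².

α ≈ 10.3 rad/s²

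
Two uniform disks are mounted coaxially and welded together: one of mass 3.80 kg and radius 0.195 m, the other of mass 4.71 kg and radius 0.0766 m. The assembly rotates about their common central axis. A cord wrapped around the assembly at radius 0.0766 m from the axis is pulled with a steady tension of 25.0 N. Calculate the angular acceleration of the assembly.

α ≈ 22.3 rad/s²

I = ½M₁R₁² + ½M₂R₂² = ½(3.80)(0.195)² + ½(4.71)(0.0766)² = 0.08607 kg·m².
τ = F r = (25.0)(0.0766) = 1.915 N·m.
α = τ/I = 1.915/0.08607 = 22.25 rad/s².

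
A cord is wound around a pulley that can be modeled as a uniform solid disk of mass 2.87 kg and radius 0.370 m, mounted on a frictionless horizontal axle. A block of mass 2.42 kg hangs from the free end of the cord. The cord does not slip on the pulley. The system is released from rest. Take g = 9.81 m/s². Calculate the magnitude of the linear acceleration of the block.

a ≈ 6.16 m/s²

I = ½MR² = (1/2)(2.87)(0.370)² = 0.1965 kg·m².
Block: mg − T = ma. Pulley: TR = Iα. No-slip: a = αR, so T = (I/R²)a = 1.435·a.
Then mg = (m + 1.435)a, so a = (2.42)(9.81)/(2.42 + 1.435) = 6.158 m/s².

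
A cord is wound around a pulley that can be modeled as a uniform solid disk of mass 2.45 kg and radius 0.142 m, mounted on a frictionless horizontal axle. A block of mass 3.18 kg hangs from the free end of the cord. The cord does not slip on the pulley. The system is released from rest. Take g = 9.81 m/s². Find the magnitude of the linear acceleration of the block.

a ≈ 7.08 m/s²

I = ½MR² = (1/2)(2.45)(0.142)² = 0.02470 kg·m².
Block: mg − T = ma. Pulley: TR = Iα. No-slip: a = αR, so T = (I/R²)a = 1.225·a.
Then mg = (m + 1.225)a, so a = (3.18)(9.81)/(3.18 + 1.225) = 7.082 m/s².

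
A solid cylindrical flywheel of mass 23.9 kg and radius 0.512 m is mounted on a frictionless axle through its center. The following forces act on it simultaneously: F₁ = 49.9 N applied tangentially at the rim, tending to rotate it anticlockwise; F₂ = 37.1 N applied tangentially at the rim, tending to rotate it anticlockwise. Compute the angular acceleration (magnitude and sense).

α ≈ 14.2 rad/s², anticlockwise

I = ½MR² = (1/2)(23.9)(0.512)² = 3.133 kg·m².
Taking anticlockwise as positive: τ₁ = +(49.9)(0.512) = +25.55 N·m; τ₂ = +(37.1)(0.512) = +19.00 N·m.
Net torque τ = 44.54 N·m.
α = τ/I = 44.54/3.133 = 14.22 rad/s².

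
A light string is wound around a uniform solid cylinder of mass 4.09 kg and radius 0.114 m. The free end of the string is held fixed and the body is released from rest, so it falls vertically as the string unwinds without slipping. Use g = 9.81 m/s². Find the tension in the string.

T ≈ 13.4 N

Translation: Mg − T = Ma. Rotation about the center: TR = Iα with I = ½MR².
With a = αR: T = (I/R²)a = (1/2)M a, so Mg = (1 + 0.5000)Ma.
a = g/(1 + 0.5000) = 9.81/1.500 = 6.540 m/s².
T = 0.5000·M·a = (0.5000)(4.09)(6.540) = 13.37 N.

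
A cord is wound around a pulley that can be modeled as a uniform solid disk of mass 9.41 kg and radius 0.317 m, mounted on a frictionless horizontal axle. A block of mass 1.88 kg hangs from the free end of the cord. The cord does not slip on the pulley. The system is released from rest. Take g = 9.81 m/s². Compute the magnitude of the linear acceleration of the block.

I = ½MR² = (1/2)(9.41)(0.317)² = 0.4728 kg·m².
Block: mg − T = ma. Pulley: TR = Iα. No-slip: a = αR, so T = (I/R²)a = 4.705·a.
Then mg = (m + 4.705)a, so a = (1.88)(9.81)/(1.88 + 4.705) = 2.801 m/s².

a ≈ 2.80 m/s²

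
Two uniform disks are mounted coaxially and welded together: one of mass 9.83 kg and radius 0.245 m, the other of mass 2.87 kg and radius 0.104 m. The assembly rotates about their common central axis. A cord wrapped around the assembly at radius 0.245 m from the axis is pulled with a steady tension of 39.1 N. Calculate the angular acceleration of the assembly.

α ≈ 30.8 rad/s²

I = ½M₁R₁² + ½M₂R₂² = ½(9.83)(0.245)² + ½(2.87)(0.104)² = 0.3105 kg·m².
τ = F r = (39.1)(0.245) = 9.579 N·m.
α = τ/I = 9.579/0.3105 = 30.85 rad/s².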